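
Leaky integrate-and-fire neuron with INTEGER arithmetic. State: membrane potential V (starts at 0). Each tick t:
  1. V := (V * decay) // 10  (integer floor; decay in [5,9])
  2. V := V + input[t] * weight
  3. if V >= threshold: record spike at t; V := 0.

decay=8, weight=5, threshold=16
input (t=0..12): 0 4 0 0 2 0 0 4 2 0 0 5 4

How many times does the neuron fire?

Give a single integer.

Answer: 4

Derivation:
t=0: input=0 -> V=0
t=1: input=4 -> V=0 FIRE
t=2: input=0 -> V=0
t=3: input=0 -> V=0
t=4: input=2 -> V=10
t=5: input=0 -> V=8
t=6: input=0 -> V=6
t=7: input=4 -> V=0 FIRE
t=8: input=2 -> V=10
t=9: input=0 -> V=8
t=10: input=0 -> V=6
t=11: input=5 -> V=0 FIRE
t=12: input=4 -> V=0 FIRE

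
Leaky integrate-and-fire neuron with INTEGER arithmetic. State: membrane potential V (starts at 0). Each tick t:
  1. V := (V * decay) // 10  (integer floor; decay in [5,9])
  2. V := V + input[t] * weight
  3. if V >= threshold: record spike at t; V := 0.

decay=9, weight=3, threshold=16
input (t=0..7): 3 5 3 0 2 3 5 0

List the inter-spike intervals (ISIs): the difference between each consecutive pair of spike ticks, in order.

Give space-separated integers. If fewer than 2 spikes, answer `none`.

Answer: 4

Derivation:
t=0: input=3 -> V=9
t=1: input=5 -> V=0 FIRE
t=2: input=3 -> V=9
t=3: input=0 -> V=8
t=4: input=2 -> V=13
t=5: input=3 -> V=0 FIRE
t=6: input=5 -> V=15
t=7: input=0 -> V=13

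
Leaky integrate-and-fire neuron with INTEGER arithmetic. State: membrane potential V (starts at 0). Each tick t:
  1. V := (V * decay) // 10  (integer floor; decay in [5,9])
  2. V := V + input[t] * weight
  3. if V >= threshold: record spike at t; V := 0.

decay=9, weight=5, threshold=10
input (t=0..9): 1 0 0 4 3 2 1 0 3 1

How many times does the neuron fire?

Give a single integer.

Answer: 4

Derivation:
t=0: input=1 -> V=5
t=1: input=0 -> V=4
t=2: input=0 -> V=3
t=3: input=4 -> V=0 FIRE
t=4: input=3 -> V=0 FIRE
t=5: input=2 -> V=0 FIRE
t=6: input=1 -> V=5
t=7: input=0 -> V=4
t=8: input=3 -> V=0 FIRE
t=9: input=1 -> V=5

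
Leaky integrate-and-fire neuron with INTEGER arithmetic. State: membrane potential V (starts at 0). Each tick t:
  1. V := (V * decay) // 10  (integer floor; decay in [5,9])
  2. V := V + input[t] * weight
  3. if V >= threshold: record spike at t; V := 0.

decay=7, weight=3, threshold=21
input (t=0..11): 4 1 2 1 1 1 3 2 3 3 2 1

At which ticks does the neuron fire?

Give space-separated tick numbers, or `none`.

t=0: input=4 -> V=12
t=1: input=1 -> V=11
t=2: input=2 -> V=13
t=3: input=1 -> V=12
t=4: input=1 -> V=11
t=5: input=1 -> V=10
t=6: input=3 -> V=16
t=7: input=2 -> V=17
t=8: input=3 -> V=20
t=9: input=3 -> V=0 FIRE
t=10: input=2 -> V=6
t=11: input=1 -> V=7

Answer: 9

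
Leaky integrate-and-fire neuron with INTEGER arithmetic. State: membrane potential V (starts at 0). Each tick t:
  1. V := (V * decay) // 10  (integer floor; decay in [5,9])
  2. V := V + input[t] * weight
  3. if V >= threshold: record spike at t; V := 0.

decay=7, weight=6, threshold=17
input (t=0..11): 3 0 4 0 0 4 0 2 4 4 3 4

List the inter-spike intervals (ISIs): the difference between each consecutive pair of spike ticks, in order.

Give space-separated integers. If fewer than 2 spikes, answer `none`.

Answer: 2 3 3 1 1 1

Derivation:
t=0: input=3 -> V=0 FIRE
t=1: input=0 -> V=0
t=2: input=4 -> V=0 FIRE
t=3: input=0 -> V=0
t=4: input=0 -> V=0
t=5: input=4 -> V=0 FIRE
t=6: input=0 -> V=0
t=7: input=2 -> V=12
t=8: input=4 -> V=0 FIRE
t=9: input=4 -> V=0 FIRE
t=10: input=3 -> V=0 FIRE
t=11: input=4 -> V=0 FIRE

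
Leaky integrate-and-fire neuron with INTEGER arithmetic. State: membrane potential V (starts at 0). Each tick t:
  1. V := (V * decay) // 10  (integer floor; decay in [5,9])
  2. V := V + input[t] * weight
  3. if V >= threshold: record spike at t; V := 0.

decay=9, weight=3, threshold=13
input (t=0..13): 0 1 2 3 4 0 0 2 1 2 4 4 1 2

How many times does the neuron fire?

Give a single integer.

Answer: 4

Derivation:
t=0: input=0 -> V=0
t=1: input=1 -> V=3
t=2: input=2 -> V=8
t=3: input=3 -> V=0 FIRE
t=4: input=4 -> V=12
t=5: input=0 -> V=10
t=6: input=0 -> V=9
t=7: input=2 -> V=0 FIRE
t=8: input=1 -> V=3
t=9: input=2 -> V=8
t=10: input=4 -> V=0 FIRE
t=11: input=4 -> V=12
t=12: input=1 -> V=0 FIRE
t=13: input=2 -> V=6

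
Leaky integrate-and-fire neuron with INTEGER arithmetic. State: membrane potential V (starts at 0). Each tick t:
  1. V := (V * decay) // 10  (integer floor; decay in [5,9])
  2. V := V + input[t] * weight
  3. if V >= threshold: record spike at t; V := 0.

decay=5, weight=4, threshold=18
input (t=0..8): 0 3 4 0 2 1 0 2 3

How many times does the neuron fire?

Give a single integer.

Answer: 1

Derivation:
t=0: input=0 -> V=0
t=1: input=3 -> V=12
t=2: input=4 -> V=0 FIRE
t=3: input=0 -> V=0
t=4: input=2 -> V=8
t=5: input=1 -> V=8
t=6: input=0 -> V=4
t=7: input=2 -> V=10
t=8: input=3 -> V=17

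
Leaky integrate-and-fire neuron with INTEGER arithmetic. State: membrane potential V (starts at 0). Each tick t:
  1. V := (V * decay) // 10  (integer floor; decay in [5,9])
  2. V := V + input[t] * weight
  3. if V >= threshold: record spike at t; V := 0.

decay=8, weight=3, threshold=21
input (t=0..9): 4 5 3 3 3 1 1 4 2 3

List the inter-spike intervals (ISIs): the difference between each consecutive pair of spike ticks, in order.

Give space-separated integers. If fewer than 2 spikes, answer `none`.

t=0: input=4 -> V=12
t=1: input=5 -> V=0 FIRE
t=2: input=3 -> V=9
t=3: input=3 -> V=16
t=4: input=3 -> V=0 FIRE
t=5: input=1 -> V=3
t=6: input=1 -> V=5
t=7: input=4 -> V=16
t=8: input=2 -> V=18
t=9: input=3 -> V=0 FIRE

Answer: 3 5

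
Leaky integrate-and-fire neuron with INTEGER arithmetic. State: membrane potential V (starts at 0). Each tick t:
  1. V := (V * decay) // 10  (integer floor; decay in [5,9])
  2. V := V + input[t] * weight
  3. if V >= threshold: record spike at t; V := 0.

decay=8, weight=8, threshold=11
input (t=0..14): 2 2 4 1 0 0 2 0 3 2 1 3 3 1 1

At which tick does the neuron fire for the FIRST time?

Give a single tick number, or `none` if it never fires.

t=0: input=2 -> V=0 FIRE
t=1: input=2 -> V=0 FIRE
t=2: input=4 -> V=0 FIRE
t=3: input=1 -> V=8
t=4: input=0 -> V=6
t=5: input=0 -> V=4
t=6: input=2 -> V=0 FIRE
t=7: input=0 -> V=0
t=8: input=3 -> V=0 FIRE
t=9: input=2 -> V=0 FIRE
t=10: input=1 -> V=8
t=11: input=3 -> V=0 FIRE
t=12: input=3 -> V=0 FIRE
t=13: input=1 -> V=8
t=14: input=1 -> V=0 FIRE

Answer: 0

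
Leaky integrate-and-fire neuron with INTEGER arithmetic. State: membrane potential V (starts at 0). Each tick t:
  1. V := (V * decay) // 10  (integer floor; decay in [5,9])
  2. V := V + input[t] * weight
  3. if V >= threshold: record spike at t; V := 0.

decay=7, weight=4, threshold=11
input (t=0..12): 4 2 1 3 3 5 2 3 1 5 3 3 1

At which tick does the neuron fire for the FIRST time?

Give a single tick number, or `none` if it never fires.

t=0: input=4 -> V=0 FIRE
t=1: input=2 -> V=8
t=2: input=1 -> V=9
t=3: input=3 -> V=0 FIRE
t=4: input=3 -> V=0 FIRE
t=5: input=5 -> V=0 FIRE
t=6: input=2 -> V=8
t=7: input=3 -> V=0 FIRE
t=8: input=1 -> V=4
t=9: input=5 -> V=0 FIRE
t=10: input=3 -> V=0 FIRE
t=11: input=3 -> V=0 FIRE
t=12: input=1 -> V=4

Answer: 0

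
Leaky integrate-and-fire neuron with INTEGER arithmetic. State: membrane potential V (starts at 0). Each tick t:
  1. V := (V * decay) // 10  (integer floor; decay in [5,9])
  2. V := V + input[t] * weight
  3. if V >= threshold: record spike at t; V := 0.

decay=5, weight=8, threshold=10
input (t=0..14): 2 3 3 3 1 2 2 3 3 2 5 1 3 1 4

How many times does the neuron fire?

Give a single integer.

Answer: 12

Derivation:
t=0: input=2 -> V=0 FIRE
t=1: input=3 -> V=0 FIRE
t=2: input=3 -> V=0 FIRE
t=3: input=3 -> V=0 FIRE
t=4: input=1 -> V=8
t=5: input=2 -> V=0 FIRE
t=6: input=2 -> V=0 FIRE
t=7: input=3 -> V=0 FIRE
t=8: input=3 -> V=0 FIRE
t=9: input=2 -> V=0 FIRE
t=10: input=5 -> V=0 FIRE
t=11: input=1 -> V=8
t=12: input=3 -> V=0 FIRE
t=13: input=1 -> V=8
t=14: input=4 -> V=0 FIRE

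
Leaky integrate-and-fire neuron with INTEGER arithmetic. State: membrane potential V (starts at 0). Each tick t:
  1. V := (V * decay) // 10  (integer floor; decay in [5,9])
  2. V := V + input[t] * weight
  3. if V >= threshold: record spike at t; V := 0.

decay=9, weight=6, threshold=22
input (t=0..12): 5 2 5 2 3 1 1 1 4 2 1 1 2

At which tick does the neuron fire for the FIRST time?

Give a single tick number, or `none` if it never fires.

t=0: input=5 -> V=0 FIRE
t=1: input=2 -> V=12
t=2: input=5 -> V=0 FIRE
t=3: input=2 -> V=12
t=4: input=3 -> V=0 FIRE
t=5: input=1 -> V=6
t=6: input=1 -> V=11
t=7: input=1 -> V=15
t=8: input=4 -> V=0 FIRE
t=9: input=2 -> V=12
t=10: input=1 -> V=16
t=11: input=1 -> V=20
t=12: input=2 -> V=0 FIRE

Answer: 0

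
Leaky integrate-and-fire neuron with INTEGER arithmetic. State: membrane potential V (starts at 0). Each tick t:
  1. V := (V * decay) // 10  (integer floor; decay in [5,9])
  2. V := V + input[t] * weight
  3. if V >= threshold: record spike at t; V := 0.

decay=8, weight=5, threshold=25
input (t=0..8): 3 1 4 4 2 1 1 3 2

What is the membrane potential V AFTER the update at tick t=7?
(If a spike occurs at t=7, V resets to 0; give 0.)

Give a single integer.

t=0: input=3 -> V=15
t=1: input=1 -> V=17
t=2: input=4 -> V=0 FIRE
t=3: input=4 -> V=20
t=4: input=2 -> V=0 FIRE
t=5: input=1 -> V=5
t=6: input=1 -> V=9
t=7: input=3 -> V=22
t=8: input=2 -> V=0 FIRE

Answer: 22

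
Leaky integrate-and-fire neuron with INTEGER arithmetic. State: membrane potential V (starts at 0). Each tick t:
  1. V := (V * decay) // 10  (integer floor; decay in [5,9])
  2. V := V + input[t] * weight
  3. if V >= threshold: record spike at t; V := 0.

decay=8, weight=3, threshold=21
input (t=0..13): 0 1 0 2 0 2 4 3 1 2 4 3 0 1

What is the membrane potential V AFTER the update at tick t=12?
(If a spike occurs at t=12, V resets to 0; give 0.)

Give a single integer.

t=0: input=0 -> V=0
t=1: input=1 -> V=3
t=2: input=0 -> V=2
t=3: input=2 -> V=7
t=4: input=0 -> V=5
t=5: input=2 -> V=10
t=6: input=4 -> V=20
t=7: input=3 -> V=0 FIRE
t=8: input=1 -> V=3
t=9: input=2 -> V=8
t=10: input=4 -> V=18
t=11: input=3 -> V=0 FIRE
t=12: input=0 -> V=0
t=13: input=1 -> V=3

Answer: 0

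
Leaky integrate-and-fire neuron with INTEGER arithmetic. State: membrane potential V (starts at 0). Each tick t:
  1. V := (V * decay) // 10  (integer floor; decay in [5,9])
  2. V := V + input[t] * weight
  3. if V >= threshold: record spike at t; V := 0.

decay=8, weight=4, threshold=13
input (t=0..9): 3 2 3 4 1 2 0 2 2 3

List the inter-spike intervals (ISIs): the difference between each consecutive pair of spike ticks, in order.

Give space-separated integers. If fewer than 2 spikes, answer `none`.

Answer: 2 4 2

Derivation:
t=0: input=3 -> V=12
t=1: input=2 -> V=0 FIRE
t=2: input=3 -> V=12
t=3: input=4 -> V=0 FIRE
t=4: input=1 -> V=4
t=5: input=2 -> V=11
t=6: input=0 -> V=8
t=7: input=2 -> V=0 FIRE
t=8: input=2 -> V=8
t=9: input=3 -> V=0 FIRE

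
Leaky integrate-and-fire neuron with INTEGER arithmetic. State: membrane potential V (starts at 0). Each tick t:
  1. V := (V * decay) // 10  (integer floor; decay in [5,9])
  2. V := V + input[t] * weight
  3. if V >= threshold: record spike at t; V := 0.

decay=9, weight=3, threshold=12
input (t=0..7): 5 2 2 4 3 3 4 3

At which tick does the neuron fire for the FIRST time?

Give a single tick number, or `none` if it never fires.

t=0: input=5 -> V=0 FIRE
t=1: input=2 -> V=6
t=2: input=2 -> V=11
t=3: input=4 -> V=0 FIRE
t=4: input=3 -> V=9
t=5: input=3 -> V=0 FIRE
t=6: input=4 -> V=0 FIRE
t=7: input=3 -> V=9

Answer: 0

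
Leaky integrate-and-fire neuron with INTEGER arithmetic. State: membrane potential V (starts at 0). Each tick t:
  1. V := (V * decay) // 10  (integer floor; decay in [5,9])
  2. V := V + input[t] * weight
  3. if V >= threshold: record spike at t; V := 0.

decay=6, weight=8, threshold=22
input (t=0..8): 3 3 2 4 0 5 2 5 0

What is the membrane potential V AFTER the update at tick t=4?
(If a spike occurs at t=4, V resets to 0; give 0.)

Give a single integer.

t=0: input=3 -> V=0 FIRE
t=1: input=3 -> V=0 FIRE
t=2: input=2 -> V=16
t=3: input=4 -> V=0 FIRE
t=4: input=0 -> V=0
t=5: input=5 -> V=0 FIRE
t=6: input=2 -> V=16
t=7: input=5 -> V=0 FIRE
t=8: input=0 -> V=0

Answer: 0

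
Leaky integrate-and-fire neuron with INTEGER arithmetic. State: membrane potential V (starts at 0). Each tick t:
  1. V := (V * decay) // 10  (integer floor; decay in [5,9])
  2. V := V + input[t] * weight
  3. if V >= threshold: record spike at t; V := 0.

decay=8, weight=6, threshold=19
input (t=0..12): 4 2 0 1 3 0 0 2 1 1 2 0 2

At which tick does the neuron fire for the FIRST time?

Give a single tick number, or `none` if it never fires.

t=0: input=4 -> V=0 FIRE
t=1: input=2 -> V=12
t=2: input=0 -> V=9
t=3: input=1 -> V=13
t=4: input=3 -> V=0 FIRE
t=5: input=0 -> V=0
t=6: input=0 -> V=0
t=7: input=2 -> V=12
t=8: input=1 -> V=15
t=9: input=1 -> V=18
t=10: input=2 -> V=0 FIRE
t=11: input=0 -> V=0
t=12: input=2 -> V=12

Answer: 0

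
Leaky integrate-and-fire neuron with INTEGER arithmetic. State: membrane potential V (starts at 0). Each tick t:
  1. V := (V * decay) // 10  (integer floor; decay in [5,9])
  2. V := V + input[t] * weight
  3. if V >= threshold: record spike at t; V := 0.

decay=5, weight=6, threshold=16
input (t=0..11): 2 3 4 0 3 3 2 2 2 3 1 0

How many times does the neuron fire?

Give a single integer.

t=0: input=2 -> V=12
t=1: input=3 -> V=0 FIRE
t=2: input=4 -> V=0 FIRE
t=3: input=0 -> V=0
t=4: input=3 -> V=0 FIRE
t=5: input=3 -> V=0 FIRE
t=6: input=2 -> V=12
t=7: input=2 -> V=0 FIRE
t=8: input=2 -> V=12
t=9: input=3 -> V=0 FIRE
t=10: input=1 -> V=6
t=11: input=0 -> V=3

Answer: 6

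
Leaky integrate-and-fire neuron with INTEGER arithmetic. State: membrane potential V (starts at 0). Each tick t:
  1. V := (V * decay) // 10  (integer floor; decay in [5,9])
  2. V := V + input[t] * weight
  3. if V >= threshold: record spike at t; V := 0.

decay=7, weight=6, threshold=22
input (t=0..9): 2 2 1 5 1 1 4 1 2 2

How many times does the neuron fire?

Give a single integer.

t=0: input=2 -> V=12
t=1: input=2 -> V=20
t=2: input=1 -> V=20
t=3: input=5 -> V=0 FIRE
t=4: input=1 -> V=6
t=5: input=1 -> V=10
t=6: input=4 -> V=0 FIRE
t=7: input=1 -> V=6
t=8: input=2 -> V=16
t=9: input=2 -> V=0 FIRE

Answer: 3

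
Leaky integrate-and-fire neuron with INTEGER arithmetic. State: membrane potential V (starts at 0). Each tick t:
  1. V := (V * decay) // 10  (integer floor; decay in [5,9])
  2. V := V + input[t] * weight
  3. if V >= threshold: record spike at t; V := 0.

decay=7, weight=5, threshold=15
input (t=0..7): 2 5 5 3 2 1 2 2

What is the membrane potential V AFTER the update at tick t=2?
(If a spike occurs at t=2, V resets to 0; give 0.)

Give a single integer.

t=0: input=2 -> V=10
t=1: input=5 -> V=0 FIRE
t=2: input=5 -> V=0 FIRE
t=3: input=3 -> V=0 FIRE
t=4: input=2 -> V=10
t=5: input=1 -> V=12
t=6: input=2 -> V=0 FIRE
t=7: input=2 -> V=10

Answer: 0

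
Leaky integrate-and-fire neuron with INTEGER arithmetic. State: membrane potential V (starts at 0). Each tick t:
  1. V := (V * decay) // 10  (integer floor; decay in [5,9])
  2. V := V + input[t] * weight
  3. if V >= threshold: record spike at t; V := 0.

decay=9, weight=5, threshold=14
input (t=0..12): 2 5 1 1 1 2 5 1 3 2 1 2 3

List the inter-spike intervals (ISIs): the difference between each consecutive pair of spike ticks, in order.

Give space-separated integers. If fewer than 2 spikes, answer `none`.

t=0: input=2 -> V=10
t=1: input=5 -> V=0 FIRE
t=2: input=1 -> V=5
t=3: input=1 -> V=9
t=4: input=1 -> V=13
t=5: input=2 -> V=0 FIRE
t=6: input=5 -> V=0 FIRE
t=7: input=1 -> V=5
t=8: input=3 -> V=0 FIRE
t=9: input=2 -> V=10
t=10: input=1 -> V=0 FIRE
t=11: input=2 -> V=10
t=12: input=3 -> V=0 FIRE

Answer: 4 1 2 2 2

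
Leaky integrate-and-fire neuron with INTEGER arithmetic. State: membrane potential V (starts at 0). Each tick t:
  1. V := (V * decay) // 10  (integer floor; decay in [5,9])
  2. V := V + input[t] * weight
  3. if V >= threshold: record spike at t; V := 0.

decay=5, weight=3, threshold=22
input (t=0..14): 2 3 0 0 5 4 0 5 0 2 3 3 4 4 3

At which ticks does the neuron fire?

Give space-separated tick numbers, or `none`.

t=0: input=2 -> V=6
t=1: input=3 -> V=12
t=2: input=0 -> V=6
t=3: input=0 -> V=3
t=4: input=5 -> V=16
t=5: input=4 -> V=20
t=6: input=0 -> V=10
t=7: input=5 -> V=20
t=8: input=0 -> V=10
t=9: input=2 -> V=11
t=10: input=3 -> V=14
t=11: input=3 -> V=16
t=12: input=4 -> V=20
t=13: input=4 -> V=0 FIRE
t=14: input=3 -> V=9

Answer: 13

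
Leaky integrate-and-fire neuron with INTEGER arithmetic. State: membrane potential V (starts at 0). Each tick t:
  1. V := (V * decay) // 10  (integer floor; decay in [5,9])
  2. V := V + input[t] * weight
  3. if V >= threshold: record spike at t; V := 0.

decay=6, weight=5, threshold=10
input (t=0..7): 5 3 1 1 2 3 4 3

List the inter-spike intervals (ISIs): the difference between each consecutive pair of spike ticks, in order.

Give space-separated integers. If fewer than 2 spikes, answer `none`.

Answer: 1 3 1 1 1

Derivation:
t=0: input=5 -> V=0 FIRE
t=1: input=3 -> V=0 FIRE
t=2: input=1 -> V=5
t=3: input=1 -> V=8
t=4: input=2 -> V=0 FIRE
t=5: input=3 -> V=0 FIRE
t=6: input=4 -> V=0 FIRE
t=7: input=3 -> V=0 FIRE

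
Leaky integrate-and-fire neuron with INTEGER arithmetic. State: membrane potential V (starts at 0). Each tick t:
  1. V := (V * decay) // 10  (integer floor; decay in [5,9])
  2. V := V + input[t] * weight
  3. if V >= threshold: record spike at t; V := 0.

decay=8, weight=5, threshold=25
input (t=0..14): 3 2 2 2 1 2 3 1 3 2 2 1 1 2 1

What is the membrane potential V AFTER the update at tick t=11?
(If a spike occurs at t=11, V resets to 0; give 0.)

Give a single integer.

t=0: input=3 -> V=15
t=1: input=2 -> V=22
t=2: input=2 -> V=0 FIRE
t=3: input=2 -> V=10
t=4: input=1 -> V=13
t=5: input=2 -> V=20
t=6: input=3 -> V=0 FIRE
t=7: input=1 -> V=5
t=8: input=3 -> V=19
t=9: input=2 -> V=0 FIRE
t=10: input=2 -> V=10
t=11: input=1 -> V=13
t=12: input=1 -> V=15
t=13: input=2 -> V=22
t=14: input=1 -> V=22

Answer: 13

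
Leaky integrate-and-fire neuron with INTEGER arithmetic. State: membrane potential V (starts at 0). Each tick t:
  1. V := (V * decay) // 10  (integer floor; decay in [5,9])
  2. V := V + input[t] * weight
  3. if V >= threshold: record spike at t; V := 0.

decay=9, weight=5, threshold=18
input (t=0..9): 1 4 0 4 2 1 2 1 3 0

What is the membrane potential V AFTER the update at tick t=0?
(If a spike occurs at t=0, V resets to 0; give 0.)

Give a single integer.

t=0: input=1 -> V=5
t=1: input=4 -> V=0 FIRE
t=2: input=0 -> V=0
t=3: input=4 -> V=0 FIRE
t=4: input=2 -> V=10
t=5: input=1 -> V=14
t=6: input=2 -> V=0 FIRE
t=7: input=1 -> V=5
t=8: input=3 -> V=0 FIRE
t=9: input=0 -> V=0

Answer: 5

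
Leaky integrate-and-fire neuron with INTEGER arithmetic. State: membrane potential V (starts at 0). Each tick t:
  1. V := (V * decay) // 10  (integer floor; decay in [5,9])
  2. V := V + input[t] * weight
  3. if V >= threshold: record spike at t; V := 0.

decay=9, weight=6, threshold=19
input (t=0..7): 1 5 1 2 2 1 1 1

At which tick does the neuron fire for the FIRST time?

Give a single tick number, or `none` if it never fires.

Answer: 1

Derivation:
t=0: input=1 -> V=6
t=1: input=5 -> V=0 FIRE
t=2: input=1 -> V=6
t=3: input=2 -> V=17
t=4: input=2 -> V=0 FIRE
t=5: input=1 -> V=6
t=6: input=1 -> V=11
t=7: input=1 -> V=15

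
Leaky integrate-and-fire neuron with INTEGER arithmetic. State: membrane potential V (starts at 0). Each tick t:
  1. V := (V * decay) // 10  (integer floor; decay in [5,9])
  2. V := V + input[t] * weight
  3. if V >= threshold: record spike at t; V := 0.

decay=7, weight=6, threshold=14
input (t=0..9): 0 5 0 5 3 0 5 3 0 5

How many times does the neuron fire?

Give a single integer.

t=0: input=0 -> V=0
t=1: input=5 -> V=0 FIRE
t=2: input=0 -> V=0
t=3: input=5 -> V=0 FIRE
t=4: input=3 -> V=0 FIRE
t=5: input=0 -> V=0
t=6: input=5 -> V=0 FIRE
t=7: input=3 -> V=0 FIRE
t=8: input=0 -> V=0
t=9: input=5 -> V=0 FIRE

Answer: 6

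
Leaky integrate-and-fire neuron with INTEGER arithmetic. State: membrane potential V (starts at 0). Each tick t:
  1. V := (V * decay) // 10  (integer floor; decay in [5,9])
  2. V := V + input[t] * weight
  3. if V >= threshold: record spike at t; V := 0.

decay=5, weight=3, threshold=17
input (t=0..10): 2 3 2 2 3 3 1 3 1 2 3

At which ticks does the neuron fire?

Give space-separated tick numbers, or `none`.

Answer: none

Derivation:
t=0: input=2 -> V=6
t=1: input=3 -> V=12
t=2: input=2 -> V=12
t=3: input=2 -> V=12
t=4: input=3 -> V=15
t=5: input=3 -> V=16
t=6: input=1 -> V=11
t=7: input=3 -> V=14
t=8: input=1 -> V=10
t=9: input=2 -> V=11
t=10: input=3 -> V=14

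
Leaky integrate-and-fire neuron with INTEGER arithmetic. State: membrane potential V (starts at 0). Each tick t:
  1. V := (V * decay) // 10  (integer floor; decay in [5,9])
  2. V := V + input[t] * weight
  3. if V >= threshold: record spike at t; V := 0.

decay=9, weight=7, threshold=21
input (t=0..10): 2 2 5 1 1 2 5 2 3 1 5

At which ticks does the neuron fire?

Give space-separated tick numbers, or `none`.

Answer: 1 2 5 6 8 10

Derivation:
t=0: input=2 -> V=14
t=1: input=2 -> V=0 FIRE
t=2: input=5 -> V=0 FIRE
t=3: input=1 -> V=7
t=4: input=1 -> V=13
t=5: input=2 -> V=0 FIRE
t=6: input=5 -> V=0 FIRE
t=7: input=2 -> V=14
t=8: input=3 -> V=0 FIRE
t=9: input=1 -> V=7
t=10: input=5 -> V=0 FIRE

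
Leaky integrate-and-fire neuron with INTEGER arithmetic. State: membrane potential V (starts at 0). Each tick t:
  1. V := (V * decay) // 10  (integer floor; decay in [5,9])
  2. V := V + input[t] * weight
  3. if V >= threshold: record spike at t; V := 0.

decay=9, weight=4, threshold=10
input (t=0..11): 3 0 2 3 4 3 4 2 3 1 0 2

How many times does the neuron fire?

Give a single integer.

Answer: 7

Derivation:
t=0: input=3 -> V=0 FIRE
t=1: input=0 -> V=0
t=2: input=2 -> V=8
t=3: input=3 -> V=0 FIRE
t=4: input=4 -> V=0 FIRE
t=5: input=3 -> V=0 FIRE
t=6: input=4 -> V=0 FIRE
t=7: input=2 -> V=8
t=8: input=3 -> V=0 FIRE
t=9: input=1 -> V=4
t=10: input=0 -> V=3
t=11: input=2 -> V=0 FIRE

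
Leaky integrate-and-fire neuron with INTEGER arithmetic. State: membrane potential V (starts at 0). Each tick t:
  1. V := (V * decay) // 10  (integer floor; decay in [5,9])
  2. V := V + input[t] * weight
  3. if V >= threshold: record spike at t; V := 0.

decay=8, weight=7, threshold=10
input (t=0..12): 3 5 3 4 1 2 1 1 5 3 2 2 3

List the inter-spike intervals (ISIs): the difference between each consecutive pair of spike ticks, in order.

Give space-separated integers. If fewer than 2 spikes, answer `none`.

t=0: input=3 -> V=0 FIRE
t=1: input=5 -> V=0 FIRE
t=2: input=3 -> V=0 FIRE
t=3: input=4 -> V=0 FIRE
t=4: input=1 -> V=7
t=5: input=2 -> V=0 FIRE
t=6: input=1 -> V=7
t=7: input=1 -> V=0 FIRE
t=8: input=5 -> V=0 FIRE
t=9: input=3 -> V=0 FIRE
t=10: input=2 -> V=0 FIRE
t=11: input=2 -> V=0 FIRE
t=12: input=3 -> V=0 FIRE

Answer: 1 1 1 2 2 1 1 1 1 1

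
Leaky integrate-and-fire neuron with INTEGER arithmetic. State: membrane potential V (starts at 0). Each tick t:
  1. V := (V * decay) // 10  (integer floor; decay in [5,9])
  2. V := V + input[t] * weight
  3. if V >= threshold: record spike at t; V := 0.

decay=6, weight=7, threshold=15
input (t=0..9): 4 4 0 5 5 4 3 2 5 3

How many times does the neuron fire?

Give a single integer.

Answer: 8

Derivation:
t=0: input=4 -> V=0 FIRE
t=1: input=4 -> V=0 FIRE
t=2: input=0 -> V=0
t=3: input=5 -> V=0 FIRE
t=4: input=5 -> V=0 FIRE
t=5: input=4 -> V=0 FIRE
t=6: input=3 -> V=0 FIRE
t=7: input=2 -> V=14
t=8: input=5 -> V=0 FIRE
t=9: input=3 -> V=0 FIRE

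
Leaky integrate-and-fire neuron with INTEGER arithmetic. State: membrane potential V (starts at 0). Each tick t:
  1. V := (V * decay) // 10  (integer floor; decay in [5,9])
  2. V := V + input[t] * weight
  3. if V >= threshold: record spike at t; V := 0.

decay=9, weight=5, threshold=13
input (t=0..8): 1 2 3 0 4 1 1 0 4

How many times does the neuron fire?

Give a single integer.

t=0: input=1 -> V=5
t=1: input=2 -> V=0 FIRE
t=2: input=3 -> V=0 FIRE
t=3: input=0 -> V=0
t=4: input=4 -> V=0 FIRE
t=5: input=1 -> V=5
t=6: input=1 -> V=9
t=7: input=0 -> V=8
t=8: input=4 -> V=0 FIRE

Answer: 4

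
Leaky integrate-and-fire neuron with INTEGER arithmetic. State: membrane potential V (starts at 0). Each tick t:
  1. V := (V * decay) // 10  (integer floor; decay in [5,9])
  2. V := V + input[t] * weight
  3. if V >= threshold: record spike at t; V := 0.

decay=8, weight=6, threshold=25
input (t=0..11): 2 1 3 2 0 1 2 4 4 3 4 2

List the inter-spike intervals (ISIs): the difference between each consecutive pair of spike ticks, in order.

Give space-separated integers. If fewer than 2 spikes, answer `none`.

t=0: input=2 -> V=12
t=1: input=1 -> V=15
t=2: input=3 -> V=0 FIRE
t=3: input=2 -> V=12
t=4: input=0 -> V=9
t=5: input=1 -> V=13
t=6: input=2 -> V=22
t=7: input=4 -> V=0 FIRE
t=8: input=4 -> V=24
t=9: input=3 -> V=0 FIRE
t=10: input=4 -> V=24
t=11: input=2 -> V=0 FIRE

Answer: 5 2 2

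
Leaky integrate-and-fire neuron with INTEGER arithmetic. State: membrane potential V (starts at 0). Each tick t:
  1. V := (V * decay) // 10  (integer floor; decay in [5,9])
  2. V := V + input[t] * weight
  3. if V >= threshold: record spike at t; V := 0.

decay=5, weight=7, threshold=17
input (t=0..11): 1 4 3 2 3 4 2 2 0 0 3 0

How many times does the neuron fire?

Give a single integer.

Answer: 6

Derivation:
t=0: input=1 -> V=7
t=1: input=4 -> V=0 FIRE
t=2: input=3 -> V=0 FIRE
t=3: input=2 -> V=14
t=4: input=3 -> V=0 FIRE
t=5: input=4 -> V=0 FIRE
t=6: input=2 -> V=14
t=7: input=2 -> V=0 FIRE
t=8: input=0 -> V=0
t=9: input=0 -> V=0
t=10: input=3 -> V=0 FIRE
t=11: input=0 -> V=0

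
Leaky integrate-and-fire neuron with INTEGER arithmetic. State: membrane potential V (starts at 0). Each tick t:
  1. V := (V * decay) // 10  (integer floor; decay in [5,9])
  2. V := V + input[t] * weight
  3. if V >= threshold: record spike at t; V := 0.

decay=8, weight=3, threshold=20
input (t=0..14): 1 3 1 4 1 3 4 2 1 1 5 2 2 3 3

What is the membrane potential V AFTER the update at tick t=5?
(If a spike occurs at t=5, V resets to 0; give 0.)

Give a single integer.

t=0: input=1 -> V=3
t=1: input=3 -> V=11
t=2: input=1 -> V=11
t=3: input=4 -> V=0 FIRE
t=4: input=1 -> V=3
t=5: input=3 -> V=11
t=6: input=4 -> V=0 FIRE
t=7: input=2 -> V=6
t=8: input=1 -> V=7
t=9: input=1 -> V=8
t=10: input=5 -> V=0 FIRE
t=11: input=2 -> V=6
t=12: input=2 -> V=10
t=13: input=3 -> V=17
t=14: input=3 -> V=0 FIRE

Answer: 11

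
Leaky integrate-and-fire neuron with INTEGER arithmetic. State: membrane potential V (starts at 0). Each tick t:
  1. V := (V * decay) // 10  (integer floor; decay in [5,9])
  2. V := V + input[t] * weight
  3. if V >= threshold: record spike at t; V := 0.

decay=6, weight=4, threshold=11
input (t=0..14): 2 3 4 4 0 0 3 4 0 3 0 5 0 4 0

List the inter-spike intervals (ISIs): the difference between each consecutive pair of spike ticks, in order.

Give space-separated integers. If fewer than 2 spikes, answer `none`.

Answer: 1 1 3 1 2 2 2

Derivation:
t=0: input=2 -> V=8
t=1: input=3 -> V=0 FIRE
t=2: input=4 -> V=0 FIRE
t=3: input=4 -> V=0 FIRE
t=4: input=0 -> V=0
t=5: input=0 -> V=0
t=6: input=3 -> V=0 FIRE
t=7: input=4 -> V=0 FIRE
t=8: input=0 -> V=0
t=9: input=3 -> V=0 FIRE
t=10: input=0 -> V=0
t=11: input=5 -> V=0 FIRE
t=12: input=0 -> V=0
t=13: input=4 -> V=0 FIRE
t=14: input=0 -> V=0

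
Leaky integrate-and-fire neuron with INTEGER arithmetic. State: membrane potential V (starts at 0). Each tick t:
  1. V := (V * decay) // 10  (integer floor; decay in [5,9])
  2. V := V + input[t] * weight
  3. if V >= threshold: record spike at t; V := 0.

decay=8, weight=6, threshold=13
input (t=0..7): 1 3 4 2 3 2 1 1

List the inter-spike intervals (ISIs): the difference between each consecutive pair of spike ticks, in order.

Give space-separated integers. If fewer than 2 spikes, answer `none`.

t=0: input=1 -> V=6
t=1: input=3 -> V=0 FIRE
t=2: input=4 -> V=0 FIRE
t=3: input=2 -> V=12
t=4: input=3 -> V=0 FIRE
t=5: input=2 -> V=12
t=6: input=1 -> V=0 FIRE
t=7: input=1 -> V=6

Answer: 1 2 2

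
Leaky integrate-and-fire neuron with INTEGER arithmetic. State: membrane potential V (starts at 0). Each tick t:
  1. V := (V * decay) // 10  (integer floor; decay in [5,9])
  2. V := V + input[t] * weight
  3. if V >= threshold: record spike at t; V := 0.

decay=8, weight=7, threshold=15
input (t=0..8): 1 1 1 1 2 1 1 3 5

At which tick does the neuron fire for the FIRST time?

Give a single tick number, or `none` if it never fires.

t=0: input=1 -> V=7
t=1: input=1 -> V=12
t=2: input=1 -> V=0 FIRE
t=3: input=1 -> V=7
t=4: input=2 -> V=0 FIRE
t=5: input=1 -> V=7
t=6: input=1 -> V=12
t=7: input=3 -> V=0 FIRE
t=8: input=5 -> V=0 FIRE

Answer: 2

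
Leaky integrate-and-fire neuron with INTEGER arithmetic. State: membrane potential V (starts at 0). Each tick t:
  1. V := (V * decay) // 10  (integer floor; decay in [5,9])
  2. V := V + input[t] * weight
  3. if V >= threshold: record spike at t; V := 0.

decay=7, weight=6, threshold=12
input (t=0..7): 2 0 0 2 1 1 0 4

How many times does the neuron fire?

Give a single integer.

Answer: 3

Derivation:
t=0: input=2 -> V=0 FIRE
t=1: input=0 -> V=0
t=2: input=0 -> V=0
t=3: input=2 -> V=0 FIRE
t=4: input=1 -> V=6
t=5: input=1 -> V=10
t=6: input=0 -> V=7
t=7: input=4 -> V=0 FIRE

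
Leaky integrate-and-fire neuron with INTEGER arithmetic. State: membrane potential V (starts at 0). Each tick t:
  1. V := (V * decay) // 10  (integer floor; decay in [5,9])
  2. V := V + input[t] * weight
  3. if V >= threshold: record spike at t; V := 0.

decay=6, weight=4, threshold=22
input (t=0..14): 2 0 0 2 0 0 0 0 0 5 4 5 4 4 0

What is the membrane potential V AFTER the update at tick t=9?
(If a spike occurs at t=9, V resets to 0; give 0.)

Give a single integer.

t=0: input=2 -> V=8
t=1: input=0 -> V=4
t=2: input=0 -> V=2
t=3: input=2 -> V=9
t=4: input=0 -> V=5
t=5: input=0 -> V=3
t=6: input=0 -> V=1
t=7: input=0 -> V=0
t=8: input=0 -> V=0
t=9: input=5 -> V=20
t=10: input=4 -> V=0 FIRE
t=11: input=5 -> V=20
t=12: input=4 -> V=0 FIRE
t=13: input=4 -> V=16
t=14: input=0 -> V=9

Answer: 20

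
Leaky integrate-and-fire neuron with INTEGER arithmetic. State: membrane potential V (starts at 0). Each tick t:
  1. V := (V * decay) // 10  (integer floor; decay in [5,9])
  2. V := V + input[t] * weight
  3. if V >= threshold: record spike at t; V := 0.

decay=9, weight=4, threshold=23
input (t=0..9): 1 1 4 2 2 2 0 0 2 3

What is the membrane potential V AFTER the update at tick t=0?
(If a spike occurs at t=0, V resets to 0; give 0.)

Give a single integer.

Answer: 4

Derivation:
t=0: input=1 -> V=4
t=1: input=1 -> V=7
t=2: input=4 -> V=22
t=3: input=2 -> V=0 FIRE
t=4: input=2 -> V=8
t=5: input=2 -> V=15
t=6: input=0 -> V=13
t=7: input=0 -> V=11
t=8: input=2 -> V=17
t=9: input=3 -> V=0 FIRE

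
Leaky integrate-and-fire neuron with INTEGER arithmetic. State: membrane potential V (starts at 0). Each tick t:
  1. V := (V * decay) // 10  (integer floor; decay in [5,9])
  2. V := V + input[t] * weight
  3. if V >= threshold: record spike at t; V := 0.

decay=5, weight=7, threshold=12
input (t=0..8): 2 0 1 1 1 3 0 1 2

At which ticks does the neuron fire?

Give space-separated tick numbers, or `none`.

Answer: 0 4 5 8

Derivation:
t=0: input=2 -> V=0 FIRE
t=1: input=0 -> V=0
t=2: input=1 -> V=7
t=3: input=1 -> V=10
t=4: input=1 -> V=0 FIRE
t=5: input=3 -> V=0 FIRE
t=6: input=0 -> V=0
t=7: input=1 -> V=7
t=8: input=2 -> V=0 FIRE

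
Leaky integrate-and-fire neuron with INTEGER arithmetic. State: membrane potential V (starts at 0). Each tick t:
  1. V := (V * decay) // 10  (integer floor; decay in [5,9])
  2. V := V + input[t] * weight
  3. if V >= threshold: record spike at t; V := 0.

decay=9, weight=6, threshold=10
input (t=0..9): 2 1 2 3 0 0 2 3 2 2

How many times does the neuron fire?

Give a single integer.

Answer: 7

Derivation:
t=0: input=2 -> V=0 FIRE
t=1: input=1 -> V=6
t=2: input=2 -> V=0 FIRE
t=3: input=3 -> V=0 FIRE
t=4: input=0 -> V=0
t=5: input=0 -> V=0
t=6: input=2 -> V=0 FIRE
t=7: input=3 -> V=0 FIRE
t=8: input=2 -> V=0 FIRE
t=9: input=2 -> V=0 FIRE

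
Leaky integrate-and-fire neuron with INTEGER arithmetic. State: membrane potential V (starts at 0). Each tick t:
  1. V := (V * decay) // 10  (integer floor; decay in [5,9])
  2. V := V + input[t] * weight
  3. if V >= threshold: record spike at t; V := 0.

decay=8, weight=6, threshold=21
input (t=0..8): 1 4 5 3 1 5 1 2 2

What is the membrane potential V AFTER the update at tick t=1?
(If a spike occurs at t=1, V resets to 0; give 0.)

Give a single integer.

t=0: input=1 -> V=6
t=1: input=4 -> V=0 FIRE
t=2: input=5 -> V=0 FIRE
t=3: input=3 -> V=18
t=4: input=1 -> V=20
t=5: input=5 -> V=0 FIRE
t=6: input=1 -> V=6
t=7: input=2 -> V=16
t=8: input=2 -> V=0 FIRE

Answer: 0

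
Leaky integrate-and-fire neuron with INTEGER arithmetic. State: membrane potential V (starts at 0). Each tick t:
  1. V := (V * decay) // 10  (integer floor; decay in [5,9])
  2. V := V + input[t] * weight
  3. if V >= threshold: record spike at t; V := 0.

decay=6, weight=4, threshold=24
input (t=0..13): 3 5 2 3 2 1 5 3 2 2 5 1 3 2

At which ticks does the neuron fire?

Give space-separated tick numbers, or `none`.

Answer: 1 6 10

Derivation:
t=0: input=3 -> V=12
t=1: input=5 -> V=0 FIRE
t=2: input=2 -> V=8
t=3: input=3 -> V=16
t=4: input=2 -> V=17
t=5: input=1 -> V=14
t=6: input=5 -> V=0 FIRE
t=7: input=3 -> V=12
t=8: input=2 -> V=15
t=9: input=2 -> V=17
t=10: input=5 -> V=0 FIRE
t=11: input=1 -> V=4
t=12: input=3 -> V=14
t=13: input=2 -> V=16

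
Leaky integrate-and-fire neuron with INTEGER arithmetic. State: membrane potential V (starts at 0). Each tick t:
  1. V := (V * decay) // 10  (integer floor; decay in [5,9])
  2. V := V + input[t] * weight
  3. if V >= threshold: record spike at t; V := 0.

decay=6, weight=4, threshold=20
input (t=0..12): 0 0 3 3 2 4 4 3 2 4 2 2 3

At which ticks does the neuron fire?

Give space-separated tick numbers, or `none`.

t=0: input=0 -> V=0
t=1: input=0 -> V=0
t=2: input=3 -> V=12
t=3: input=3 -> V=19
t=4: input=2 -> V=19
t=5: input=4 -> V=0 FIRE
t=6: input=4 -> V=16
t=7: input=3 -> V=0 FIRE
t=8: input=2 -> V=8
t=9: input=4 -> V=0 FIRE
t=10: input=2 -> V=8
t=11: input=2 -> V=12
t=12: input=3 -> V=19

Answer: 5 7 9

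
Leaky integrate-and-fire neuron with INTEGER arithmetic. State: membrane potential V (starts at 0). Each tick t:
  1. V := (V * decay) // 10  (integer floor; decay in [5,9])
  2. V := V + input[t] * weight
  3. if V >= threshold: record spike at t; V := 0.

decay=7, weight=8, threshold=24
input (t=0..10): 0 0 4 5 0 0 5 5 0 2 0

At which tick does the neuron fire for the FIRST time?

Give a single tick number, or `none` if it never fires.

t=0: input=0 -> V=0
t=1: input=0 -> V=0
t=2: input=4 -> V=0 FIRE
t=3: input=5 -> V=0 FIRE
t=4: input=0 -> V=0
t=5: input=0 -> V=0
t=6: input=5 -> V=0 FIRE
t=7: input=5 -> V=0 FIRE
t=8: input=0 -> V=0
t=9: input=2 -> V=16
t=10: input=0 -> V=11

Answer: 2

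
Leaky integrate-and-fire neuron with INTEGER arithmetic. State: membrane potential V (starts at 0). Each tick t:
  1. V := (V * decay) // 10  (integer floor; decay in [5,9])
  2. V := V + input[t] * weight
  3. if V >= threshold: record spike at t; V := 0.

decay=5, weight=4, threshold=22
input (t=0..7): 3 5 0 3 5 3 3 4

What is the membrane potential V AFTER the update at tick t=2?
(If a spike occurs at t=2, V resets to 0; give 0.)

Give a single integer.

Answer: 0

Derivation:
t=0: input=3 -> V=12
t=1: input=5 -> V=0 FIRE
t=2: input=0 -> V=0
t=3: input=3 -> V=12
t=4: input=5 -> V=0 FIRE
t=5: input=3 -> V=12
t=6: input=3 -> V=18
t=7: input=4 -> V=0 FIRE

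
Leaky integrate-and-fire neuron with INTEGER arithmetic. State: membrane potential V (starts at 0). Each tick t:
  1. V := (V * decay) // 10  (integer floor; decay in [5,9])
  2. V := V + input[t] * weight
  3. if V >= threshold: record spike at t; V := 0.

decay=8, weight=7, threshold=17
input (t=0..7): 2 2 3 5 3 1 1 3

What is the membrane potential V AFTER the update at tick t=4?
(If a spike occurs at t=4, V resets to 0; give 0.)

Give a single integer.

t=0: input=2 -> V=14
t=1: input=2 -> V=0 FIRE
t=2: input=3 -> V=0 FIRE
t=3: input=5 -> V=0 FIRE
t=4: input=3 -> V=0 FIRE
t=5: input=1 -> V=7
t=6: input=1 -> V=12
t=7: input=3 -> V=0 FIRE

Answer: 0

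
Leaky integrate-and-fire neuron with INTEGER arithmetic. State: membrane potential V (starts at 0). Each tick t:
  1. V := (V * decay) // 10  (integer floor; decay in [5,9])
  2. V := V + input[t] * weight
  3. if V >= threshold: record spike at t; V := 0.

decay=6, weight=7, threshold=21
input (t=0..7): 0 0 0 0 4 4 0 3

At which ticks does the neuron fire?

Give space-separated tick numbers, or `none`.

t=0: input=0 -> V=0
t=1: input=0 -> V=0
t=2: input=0 -> V=0
t=3: input=0 -> V=0
t=4: input=4 -> V=0 FIRE
t=5: input=4 -> V=0 FIRE
t=6: input=0 -> V=0
t=7: input=3 -> V=0 FIRE

Answer: 4 5 7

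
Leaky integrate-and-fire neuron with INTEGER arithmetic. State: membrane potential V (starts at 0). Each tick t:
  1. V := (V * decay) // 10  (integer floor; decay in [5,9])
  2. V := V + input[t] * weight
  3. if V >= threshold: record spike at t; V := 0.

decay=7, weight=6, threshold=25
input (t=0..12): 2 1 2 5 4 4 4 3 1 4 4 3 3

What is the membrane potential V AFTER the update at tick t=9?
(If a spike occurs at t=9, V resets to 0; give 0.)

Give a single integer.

t=0: input=2 -> V=12
t=1: input=1 -> V=14
t=2: input=2 -> V=21
t=3: input=5 -> V=0 FIRE
t=4: input=4 -> V=24
t=5: input=4 -> V=0 FIRE
t=6: input=4 -> V=24
t=7: input=3 -> V=0 FIRE
t=8: input=1 -> V=6
t=9: input=4 -> V=0 FIRE
t=10: input=4 -> V=24
t=11: input=3 -> V=0 FIRE
t=12: input=3 -> V=18

Answer: 0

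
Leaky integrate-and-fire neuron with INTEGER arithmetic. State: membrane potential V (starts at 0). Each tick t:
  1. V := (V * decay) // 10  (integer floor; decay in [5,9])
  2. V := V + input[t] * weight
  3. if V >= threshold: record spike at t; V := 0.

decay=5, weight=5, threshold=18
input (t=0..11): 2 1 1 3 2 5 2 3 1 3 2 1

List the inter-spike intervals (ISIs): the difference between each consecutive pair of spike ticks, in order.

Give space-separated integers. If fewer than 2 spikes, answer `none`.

Answer: 2 2 3

Derivation:
t=0: input=2 -> V=10
t=1: input=1 -> V=10
t=2: input=1 -> V=10
t=3: input=3 -> V=0 FIRE
t=4: input=2 -> V=10
t=5: input=5 -> V=0 FIRE
t=6: input=2 -> V=10
t=7: input=3 -> V=0 FIRE
t=8: input=1 -> V=5
t=9: input=3 -> V=17
t=10: input=2 -> V=0 FIRE
t=11: input=1 -> V=5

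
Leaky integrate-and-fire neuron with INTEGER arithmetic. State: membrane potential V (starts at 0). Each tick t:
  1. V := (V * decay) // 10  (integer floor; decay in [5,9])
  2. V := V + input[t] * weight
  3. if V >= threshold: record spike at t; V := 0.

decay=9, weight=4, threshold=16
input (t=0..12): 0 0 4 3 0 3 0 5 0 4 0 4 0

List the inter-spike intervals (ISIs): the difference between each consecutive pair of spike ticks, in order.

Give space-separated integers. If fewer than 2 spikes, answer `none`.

t=0: input=0 -> V=0
t=1: input=0 -> V=0
t=2: input=4 -> V=0 FIRE
t=3: input=3 -> V=12
t=4: input=0 -> V=10
t=5: input=3 -> V=0 FIRE
t=6: input=0 -> V=0
t=7: input=5 -> V=0 FIRE
t=8: input=0 -> V=0
t=9: input=4 -> V=0 FIRE
t=10: input=0 -> V=0
t=11: input=4 -> V=0 FIRE
t=12: input=0 -> V=0

Answer: 3 2 2 2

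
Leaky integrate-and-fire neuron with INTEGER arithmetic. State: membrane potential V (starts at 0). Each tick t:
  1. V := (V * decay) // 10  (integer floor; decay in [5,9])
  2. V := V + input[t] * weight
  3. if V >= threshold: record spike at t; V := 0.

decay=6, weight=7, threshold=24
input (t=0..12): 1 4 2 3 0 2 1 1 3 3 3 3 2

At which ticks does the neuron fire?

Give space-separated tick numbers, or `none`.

t=0: input=1 -> V=7
t=1: input=4 -> V=0 FIRE
t=2: input=2 -> V=14
t=3: input=3 -> V=0 FIRE
t=4: input=0 -> V=0
t=5: input=2 -> V=14
t=6: input=1 -> V=15
t=7: input=1 -> V=16
t=8: input=3 -> V=0 FIRE
t=9: input=3 -> V=21
t=10: input=3 -> V=0 FIRE
t=11: input=3 -> V=21
t=12: input=2 -> V=0 FIRE

Answer: 1 3 8 10 12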